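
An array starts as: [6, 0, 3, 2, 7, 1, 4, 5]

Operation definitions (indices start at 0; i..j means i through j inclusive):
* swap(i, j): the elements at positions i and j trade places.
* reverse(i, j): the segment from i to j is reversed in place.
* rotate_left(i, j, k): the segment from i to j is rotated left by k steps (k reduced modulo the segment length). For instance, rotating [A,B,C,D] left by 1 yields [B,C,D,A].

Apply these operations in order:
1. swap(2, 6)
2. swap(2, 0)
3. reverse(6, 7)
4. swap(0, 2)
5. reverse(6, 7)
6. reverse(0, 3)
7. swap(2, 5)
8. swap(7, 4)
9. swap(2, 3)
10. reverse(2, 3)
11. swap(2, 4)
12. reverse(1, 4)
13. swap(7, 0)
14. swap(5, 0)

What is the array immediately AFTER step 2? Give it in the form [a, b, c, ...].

Answer: [4, 0, 6, 2, 7, 1, 3, 5]

Derivation:
After 1 (swap(2, 6)): [6, 0, 4, 2, 7, 1, 3, 5]
After 2 (swap(2, 0)): [4, 0, 6, 2, 7, 1, 3, 5]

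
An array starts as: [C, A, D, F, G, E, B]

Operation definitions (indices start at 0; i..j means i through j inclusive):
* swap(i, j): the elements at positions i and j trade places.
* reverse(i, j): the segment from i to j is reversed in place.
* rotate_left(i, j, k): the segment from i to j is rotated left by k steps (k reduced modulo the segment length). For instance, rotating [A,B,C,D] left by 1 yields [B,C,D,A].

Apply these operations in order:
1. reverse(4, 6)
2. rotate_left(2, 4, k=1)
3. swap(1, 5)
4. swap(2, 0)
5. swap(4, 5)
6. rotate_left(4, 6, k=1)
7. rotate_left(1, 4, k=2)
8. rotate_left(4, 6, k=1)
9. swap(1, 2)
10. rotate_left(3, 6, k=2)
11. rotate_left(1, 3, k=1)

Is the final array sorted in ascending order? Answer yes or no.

After 1 (reverse(4, 6)): [C, A, D, F, B, E, G]
After 2 (rotate_left(2, 4, k=1)): [C, A, F, B, D, E, G]
After 3 (swap(1, 5)): [C, E, F, B, D, A, G]
After 4 (swap(2, 0)): [F, E, C, B, D, A, G]
After 5 (swap(4, 5)): [F, E, C, B, A, D, G]
After 6 (rotate_left(4, 6, k=1)): [F, E, C, B, D, G, A]
After 7 (rotate_left(1, 4, k=2)): [F, B, D, E, C, G, A]
After 8 (rotate_left(4, 6, k=1)): [F, B, D, E, G, A, C]
After 9 (swap(1, 2)): [F, D, B, E, G, A, C]
After 10 (rotate_left(3, 6, k=2)): [F, D, B, A, C, E, G]
After 11 (rotate_left(1, 3, k=1)): [F, B, A, D, C, E, G]

Answer: no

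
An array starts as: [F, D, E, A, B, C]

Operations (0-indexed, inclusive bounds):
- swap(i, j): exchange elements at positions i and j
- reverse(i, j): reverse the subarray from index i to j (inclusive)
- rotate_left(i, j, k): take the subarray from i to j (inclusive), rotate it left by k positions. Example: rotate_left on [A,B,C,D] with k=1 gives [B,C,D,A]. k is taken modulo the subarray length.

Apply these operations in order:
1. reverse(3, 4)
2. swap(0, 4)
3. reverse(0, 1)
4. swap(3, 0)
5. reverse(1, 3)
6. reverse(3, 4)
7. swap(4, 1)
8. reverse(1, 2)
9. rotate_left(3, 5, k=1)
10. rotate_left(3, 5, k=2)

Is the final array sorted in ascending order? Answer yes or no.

Answer: no

Derivation:
After 1 (reverse(3, 4)): [F, D, E, B, A, C]
After 2 (swap(0, 4)): [A, D, E, B, F, C]
After 3 (reverse(0, 1)): [D, A, E, B, F, C]
After 4 (swap(3, 0)): [B, A, E, D, F, C]
After 5 (reverse(1, 3)): [B, D, E, A, F, C]
After 6 (reverse(3, 4)): [B, D, E, F, A, C]
After 7 (swap(4, 1)): [B, A, E, F, D, C]
After 8 (reverse(1, 2)): [B, E, A, F, D, C]
After 9 (rotate_left(3, 5, k=1)): [B, E, A, D, C, F]
After 10 (rotate_left(3, 5, k=2)): [B, E, A, F, D, C]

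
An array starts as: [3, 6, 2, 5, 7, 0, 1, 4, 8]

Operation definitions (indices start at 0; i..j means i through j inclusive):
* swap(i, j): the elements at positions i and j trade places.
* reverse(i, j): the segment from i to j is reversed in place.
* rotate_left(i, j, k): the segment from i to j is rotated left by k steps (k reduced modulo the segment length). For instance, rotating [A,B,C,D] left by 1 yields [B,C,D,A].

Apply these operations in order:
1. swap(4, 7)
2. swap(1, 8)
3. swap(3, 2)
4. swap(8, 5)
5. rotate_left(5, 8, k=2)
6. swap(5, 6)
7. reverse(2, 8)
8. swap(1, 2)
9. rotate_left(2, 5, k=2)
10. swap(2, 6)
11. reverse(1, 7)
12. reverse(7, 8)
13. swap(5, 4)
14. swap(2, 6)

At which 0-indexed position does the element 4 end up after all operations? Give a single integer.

Answer: 2

Derivation:
After 1 (swap(4, 7)): [3, 6, 2, 5, 4, 0, 1, 7, 8]
After 2 (swap(1, 8)): [3, 8, 2, 5, 4, 0, 1, 7, 6]
After 3 (swap(3, 2)): [3, 8, 5, 2, 4, 0, 1, 7, 6]
After 4 (swap(8, 5)): [3, 8, 5, 2, 4, 6, 1, 7, 0]
After 5 (rotate_left(5, 8, k=2)): [3, 8, 5, 2, 4, 7, 0, 6, 1]
After 6 (swap(5, 6)): [3, 8, 5, 2, 4, 0, 7, 6, 1]
After 7 (reverse(2, 8)): [3, 8, 1, 6, 7, 0, 4, 2, 5]
After 8 (swap(1, 2)): [3, 1, 8, 6, 7, 0, 4, 2, 5]
After 9 (rotate_left(2, 5, k=2)): [3, 1, 7, 0, 8, 6, 4, 2, 5]
After 10 (swap(2, 6)): [3, 1, 4, 0, 8, 6, 7, 2, 5]
After 11 (reverse(1, 7)): [3, 2, 7, 6, 8, 0, 4, 1, 5]
After 12 (reverse(7, 8)): [3, 2, 7, 6, 8, 0, 4, 5, 1]
After 13 (swap(5, 4)): [3, 2, 7, 6, 0, 8, 4, 5, 1]
After 14 (swap(2, 6)): [3, 2, 4, 6, 0, 8, 7, 5, 1]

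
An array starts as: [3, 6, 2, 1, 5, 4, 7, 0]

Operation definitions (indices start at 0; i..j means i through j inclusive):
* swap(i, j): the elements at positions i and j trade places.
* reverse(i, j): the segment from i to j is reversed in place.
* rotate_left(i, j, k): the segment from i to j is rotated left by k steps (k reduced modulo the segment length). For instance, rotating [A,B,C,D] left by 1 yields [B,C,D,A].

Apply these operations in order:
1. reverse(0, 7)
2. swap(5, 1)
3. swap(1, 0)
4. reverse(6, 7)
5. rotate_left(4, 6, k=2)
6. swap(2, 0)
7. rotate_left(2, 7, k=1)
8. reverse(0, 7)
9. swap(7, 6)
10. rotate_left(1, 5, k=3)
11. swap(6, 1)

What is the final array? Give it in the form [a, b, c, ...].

Answer: [2, 4, 5, 6, 7, 1, 3, 0]

Derivation:
After 1 (reverse(0, 7)): [0, 7, 4, 5, 1, 2, 6, 3]
After 2 (swap(5, 1)): [0, 2, 4, 5, 1, 7, 6, 3]
After 3 (swap(1, 0)): [2, 0, 4, 5, 1, 7, 6, 3]
After 4 (reverse(6, 7)): [2, 0, 4, 5, 1, 7, 3, 6]
After 5 (rotate_left(4, 6, k=2)): [2, 0, 4, 5, 3, 1, 7, 6]
After 6 (swap(2, 0)): [4, 0, 2, 5, 3, 1, 7, 6]
After 7 (rotate_left(2, 7, k=1)): [4, 0, 5, 3, 1, 7, 6, 2]
After 8 (reverse(0, 7)): [2, 6, 7, 1, 3, 5, 0, 4]
After 9 (swap(7, 6)): [2, 6, 7, 1, 3, 5, 4, 0]
After 10 (rotate_left(1, 5, k=3)): [2, 3, 5, 6, 7, 1, 4, 0]
After 11 (swap(6, 1)): [2, 4, 5, 6, 7, 1, 3, 0]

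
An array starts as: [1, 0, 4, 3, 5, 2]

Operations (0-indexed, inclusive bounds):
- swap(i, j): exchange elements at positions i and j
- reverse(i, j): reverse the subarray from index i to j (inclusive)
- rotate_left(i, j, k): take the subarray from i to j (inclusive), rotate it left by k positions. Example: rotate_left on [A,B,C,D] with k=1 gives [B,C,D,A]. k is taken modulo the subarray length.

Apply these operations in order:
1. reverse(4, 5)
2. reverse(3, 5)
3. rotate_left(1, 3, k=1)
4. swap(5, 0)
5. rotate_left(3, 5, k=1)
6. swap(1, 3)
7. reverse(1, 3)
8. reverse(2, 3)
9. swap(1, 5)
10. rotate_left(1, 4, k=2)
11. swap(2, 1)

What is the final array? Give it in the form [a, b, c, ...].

Answer: [3, 1, 5, 0, 2, 4]

Derivation:
After 1 (reverse(4, 5)): [1, 0, 4, 3, 2, 5]
After 2 (reverse(3, 5)): [1, 0, 4, 5, 2, 3]
After 3 (rotate_left(1, 3, k=1)): [1, 4, 5, 0, 2, 3]
After 4 (swap(5, 0)): [3, 4, 5, 0, 2, 1]
After 5 (rotate_left(3, 5, k=1)): [3, 4, 5, 2, 1, 0]
After 6 (swap(1, 3)): [3, 2, 5, 4, 1, 0]
After 7 (reverse(1, 3)): [3, 4, 5, 2, 1, 0]
After 8 (reverse(2, 3)): [3, 4, 2, 5, 1, 0]
After 9 (swap(1, 5)): [3, 0, 2, 5, 1, 4]
After 10 (rotate_left(1, 4, k=2)): [3, 5, 1, 0, 2, 4]
After 11 (swap(2, 1)): [3, 1, 5, 0, 2, 4]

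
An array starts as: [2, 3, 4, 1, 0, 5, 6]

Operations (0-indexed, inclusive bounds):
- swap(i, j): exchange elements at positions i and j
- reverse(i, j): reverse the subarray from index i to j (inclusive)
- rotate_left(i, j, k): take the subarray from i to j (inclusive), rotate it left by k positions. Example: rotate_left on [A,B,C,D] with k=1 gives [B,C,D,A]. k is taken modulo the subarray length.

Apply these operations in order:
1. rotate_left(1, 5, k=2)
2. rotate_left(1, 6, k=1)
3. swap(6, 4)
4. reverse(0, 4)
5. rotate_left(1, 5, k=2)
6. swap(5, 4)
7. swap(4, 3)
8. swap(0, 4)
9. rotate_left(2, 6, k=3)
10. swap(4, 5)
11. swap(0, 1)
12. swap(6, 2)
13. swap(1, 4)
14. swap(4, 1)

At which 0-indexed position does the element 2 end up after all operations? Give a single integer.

Answer: 5

Derivation:
After 1 (rotate_left(1, 5, k=2)): [2, 1, 0, 5, 3, 4, 6]
After 2 (rotate_left(1, 6, k=1)): [2, 0, 5, 3, 4, 6, 1]
After 3 (swap(6, 4)): [2, 0, 5, 3, 1, 6, 4]
After 4 (reverse(0, 4)): [1, 3, 5, 0, 2, 6, 4]
After 5 (rotate_left(1, 5, k=2)): [1, 0, 2, 6, 3, 5, 4]
After 6 (swap(5, 4)): [1, 0, 2, 6, 5, 3, 4]
After 7 (swap(4, 3)): [1, 0, 2, 5, 6, 3, 4]
After 8 (swap(0, 4)): [6, 0, 2, 5, 1, 3, 4]
After 9 (rotate_left(2, 6, k=3)): [6, 0, 3, 4, 2, 5, 1]
After 10 (swap(4, 5)): [6, 0, 3, 4, 5, 2, 1]
After 11 (swap(0, 1)): [0, 6, 3, 4, 5, 2, 1]
After 12 (swap(6, 2)): [0, 6, 1, 4, 5, 2, 3]
After 13 (swap(1, 4)): [0, 5, 1, 4, 6, 2, 3]
After 14 (swap(4, 1)): [0, 6, 1, 4, 5, 2, 3]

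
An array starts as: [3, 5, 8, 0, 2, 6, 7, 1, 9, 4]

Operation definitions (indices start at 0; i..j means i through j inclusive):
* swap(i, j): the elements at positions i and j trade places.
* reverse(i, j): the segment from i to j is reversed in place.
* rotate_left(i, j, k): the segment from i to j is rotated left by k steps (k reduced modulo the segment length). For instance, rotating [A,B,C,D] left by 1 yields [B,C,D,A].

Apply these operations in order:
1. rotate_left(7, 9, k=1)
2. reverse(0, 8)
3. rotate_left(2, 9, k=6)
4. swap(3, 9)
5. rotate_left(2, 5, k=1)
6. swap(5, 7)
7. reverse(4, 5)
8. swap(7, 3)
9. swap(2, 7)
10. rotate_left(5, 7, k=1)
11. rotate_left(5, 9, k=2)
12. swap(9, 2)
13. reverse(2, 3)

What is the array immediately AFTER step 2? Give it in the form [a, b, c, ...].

Answer: [4, 9, 7, 6, 2, 0, 8, 5, 3, 1]

Derivation:
After 1 (rotate_left(7, 9, k=1)): [3, 5, 8, 0, 2, 6, 7, 9, 4, 1]
After 2 (reverse(0, 8)): [4, 9, 7, 6, 2, 0, 8, 5, 3, 1]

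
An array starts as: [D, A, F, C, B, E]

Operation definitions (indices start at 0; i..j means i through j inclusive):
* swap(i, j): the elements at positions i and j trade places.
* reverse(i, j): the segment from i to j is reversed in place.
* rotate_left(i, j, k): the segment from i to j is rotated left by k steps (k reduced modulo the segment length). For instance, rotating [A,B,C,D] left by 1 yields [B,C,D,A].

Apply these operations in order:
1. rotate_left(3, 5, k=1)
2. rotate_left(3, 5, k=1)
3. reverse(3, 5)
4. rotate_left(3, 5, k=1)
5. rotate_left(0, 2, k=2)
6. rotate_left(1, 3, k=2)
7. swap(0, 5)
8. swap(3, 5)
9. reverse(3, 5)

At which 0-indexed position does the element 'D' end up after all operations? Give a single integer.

After 1 (rotate_left(3, 5, k=1)): [D, A, F, B, E, C]
After 2 (rotate_left(3, 5, k=1)): [D, A, F, E, C, B]
After 3 (reverse(3, 5)): [D, A, F, B, C, E]
After 4 (rotate_left(3, 5, k=1)): [D, A, F, C, E, B]
After 5 (rotate_left(0, 2, k=2)): [F, D, A, C, E, B]
After 6 (rotate_left(1, 3, k=2)): [F, C, D, A, E, B]
After 7 (swap(0, 5)): [B, C, D, A, E, F]
After 8 (swap(3, 5)): [B, C, D, F, E, A]
After 9 (reverse(3, 5)): [B, C, D, A, E, F]

Answer: 2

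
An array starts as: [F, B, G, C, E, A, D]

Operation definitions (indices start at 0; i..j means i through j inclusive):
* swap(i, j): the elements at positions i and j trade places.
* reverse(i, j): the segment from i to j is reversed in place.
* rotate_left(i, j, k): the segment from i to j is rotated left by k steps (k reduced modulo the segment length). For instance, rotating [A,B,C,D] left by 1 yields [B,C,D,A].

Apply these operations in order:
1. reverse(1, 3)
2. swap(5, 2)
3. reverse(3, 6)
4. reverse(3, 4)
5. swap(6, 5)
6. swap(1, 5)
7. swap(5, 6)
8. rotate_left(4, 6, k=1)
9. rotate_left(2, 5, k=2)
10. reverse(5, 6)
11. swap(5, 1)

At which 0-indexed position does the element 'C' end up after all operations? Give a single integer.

After 1 (reverse(1, 3)): [F, C, G, B, E, A, D]
After 2 (swap(5, 2)): [F, C, A, B, E, G, D]
After 3 (reverse(3, 6)): [F, C, A, D, G, E, B]
After 4 (reverse(3, 4)): [F, C, A, G, D, E, B]
After 5 (swap(6, 5)): [F, C, A, G, D, B, E]
After 6 (swap(1, 5)): [F, B, A, G, D, C, E]
After 7 (swap(5, 6)): [F, B, A, G, D, E, C]
After 8 (rotate_left(4, 6, k=1)): [F, B, A, G, E, C, D]
After 9 (rotate_left(2, 5, k=2)): [F, B, E, C, A, G, D]
After 10 (reverse(5, 6)): [F, B, E, C, A, D, G]
After 11 (swap(5, 1)): [F, D, E, C, A, B, G]

Answer: 3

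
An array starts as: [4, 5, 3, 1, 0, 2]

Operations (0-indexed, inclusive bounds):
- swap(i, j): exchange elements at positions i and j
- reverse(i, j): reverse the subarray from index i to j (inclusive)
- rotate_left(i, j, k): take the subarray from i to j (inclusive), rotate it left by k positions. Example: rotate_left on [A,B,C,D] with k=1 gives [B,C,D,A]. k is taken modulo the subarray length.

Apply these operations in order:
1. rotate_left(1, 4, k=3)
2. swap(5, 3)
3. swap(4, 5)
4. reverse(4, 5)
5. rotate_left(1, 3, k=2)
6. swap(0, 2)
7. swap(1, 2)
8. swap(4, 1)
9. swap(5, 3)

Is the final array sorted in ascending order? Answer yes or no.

After 1 (rotate_left(1, 4, k=3)): [4, 0, 5, 3, 1, 2]
After 2 (swap(5, 3)): [4, 0, 5, 2, 1, 3]
After 3 (swap(4, 5)): [4, 0, 5, 2, 3, 1]
After 4 (reverse(4, 5)): [4, 0, 5, 2, 1, 3]
After 5 (rotate_left(1, 3, k=2)): [4, 2, 0, 5, 1, 3]
After 6 (swap(0, 2)): [0, 2, 4, 5, 1, 3]
After 7 (swap(1, 2)): [0, 4, 2, 5, 1, 3]
After 8 (swap(4, 1)): [0, 1, 2, 5, 4, 3]
After 9 (swap(5, 3)): [0, 1, 2, 3, 4, 5]

Answer: yes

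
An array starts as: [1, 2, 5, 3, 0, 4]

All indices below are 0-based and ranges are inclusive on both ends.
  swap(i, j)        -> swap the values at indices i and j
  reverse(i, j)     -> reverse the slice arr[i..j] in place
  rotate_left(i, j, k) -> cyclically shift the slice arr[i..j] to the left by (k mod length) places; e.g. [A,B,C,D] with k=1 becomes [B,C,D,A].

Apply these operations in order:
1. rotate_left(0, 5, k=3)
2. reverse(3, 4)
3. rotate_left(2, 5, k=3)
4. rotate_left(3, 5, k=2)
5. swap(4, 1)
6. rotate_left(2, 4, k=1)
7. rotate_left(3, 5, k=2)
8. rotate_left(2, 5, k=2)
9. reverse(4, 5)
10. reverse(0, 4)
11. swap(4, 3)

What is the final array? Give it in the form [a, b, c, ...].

After 1 (rotate_left(0, 5, k=3)): [3, 0, 4, 1, 2, 5]
After 2 (reverse(3, 4)): [3, 0, 4, 2, 1, 5]
After 3 (rotate_left(2, 5, k=3)): [3, 0, 5, 4, 2, 1]
After 4 (rotate_left(3, 5, k=2)): [3, 0, 5, 1, 4, 2]
After 5 (swap(4, 1)): [3, 4, 5, 1, 0, 2]
After 6 (rotate_left(2, 4, k=1)): [3, 4, 1, 0, 5, 2]
After 7 (rotate_left(3, 5, k=2)): [3, 4, 1, 2, 0, 5]
After 8 (rotate_left(2, 5, k=2)): [3, 4, 0, 5, 1, 2]
After 9 (reverse(4, 5)): [3, 4, 0, 5, 2, 1]
After 10 (reverse(0, 4)): [2, 5, 0, 4, 3, 1]
After 11 (swap(4, 3)): [2, 5, 0, 3, 4, 1]

Answer: [2, 5, 0, 3, 4, 1]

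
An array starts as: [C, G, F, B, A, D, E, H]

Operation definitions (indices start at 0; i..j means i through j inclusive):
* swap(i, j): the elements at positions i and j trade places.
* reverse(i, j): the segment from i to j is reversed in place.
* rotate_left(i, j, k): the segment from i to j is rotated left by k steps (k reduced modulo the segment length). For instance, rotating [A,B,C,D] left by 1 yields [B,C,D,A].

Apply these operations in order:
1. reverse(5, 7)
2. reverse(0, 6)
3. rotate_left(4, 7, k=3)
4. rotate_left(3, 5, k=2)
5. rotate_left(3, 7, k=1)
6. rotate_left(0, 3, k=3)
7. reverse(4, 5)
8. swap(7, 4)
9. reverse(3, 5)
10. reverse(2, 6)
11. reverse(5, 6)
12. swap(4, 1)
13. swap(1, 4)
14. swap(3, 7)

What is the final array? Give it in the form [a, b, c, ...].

After 1 (reverse(5, 7)): [C, G, F, B, A, H, E, D]
After 2 (reverse(0, 6)): [E, H, A, B, F, G, C, D]
After 3 (rotate_left(4, 7, k=3)): [E, H, A, B, D, F, G, C]
After 4 (rotate_left(3, 5, k=2)): [E, H, A, F, B, D, G, C]
After 5 (rotate_left(3, 7, k=1)): [E, H, A, B, D, G, C, F]
After 6 (rotate_left(0, 3, k=3)): [B, E, H, A, D, G, C, F]
After 7 (reverse(4, 5)): [B, E, H, A, G, D, C, F]
After 8 (swap(7, 4)): [B, E, H, A, F, D, C, G]
After 9 (reverse(3, 5)): [B, E, H, D, F, A, C, G]
After 10 (reverse(2, 6)): [B, E, C, A, F, D, H, G]
After 11 (reverse(5, 6)): [B, E, C, A, F, H, D, G]
After 12 (swap(4, 1)): [B, F, C, A, E, H, D, G]
After 13 (swap(1, 4)): [B, E, C, A, F, H, D, G]
After 14 (swap(3, 7)): [B, E, C, G, F, H, D, A]

Answer: [B, E, C, G, F, H, D, A]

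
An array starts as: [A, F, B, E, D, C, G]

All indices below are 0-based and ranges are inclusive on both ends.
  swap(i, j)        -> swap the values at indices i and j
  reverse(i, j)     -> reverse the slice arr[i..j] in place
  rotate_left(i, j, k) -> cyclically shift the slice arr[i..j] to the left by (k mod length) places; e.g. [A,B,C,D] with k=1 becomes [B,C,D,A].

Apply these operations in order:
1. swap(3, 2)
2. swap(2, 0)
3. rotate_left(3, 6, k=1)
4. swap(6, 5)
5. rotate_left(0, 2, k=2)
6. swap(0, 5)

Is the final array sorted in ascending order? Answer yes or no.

After 1 (swap(3, 2)): [A, F, E, B, D, C, G]
After 2 (swap(2, 0)): [E, F, A, B, D, C, G]
After 3 (rotate_left(3, 6, k=1)): [E, F, A, D, C, G, B]
After 4 (swap(6, 5)): [E, F, A, D, C, B, G]
After 5 (rotate_left(0, 2, k=2)): [A, E, F, D, C, B, G]
After 6 (swap(0, 5)): [B, E, F, D, C, A, G]

Answer: no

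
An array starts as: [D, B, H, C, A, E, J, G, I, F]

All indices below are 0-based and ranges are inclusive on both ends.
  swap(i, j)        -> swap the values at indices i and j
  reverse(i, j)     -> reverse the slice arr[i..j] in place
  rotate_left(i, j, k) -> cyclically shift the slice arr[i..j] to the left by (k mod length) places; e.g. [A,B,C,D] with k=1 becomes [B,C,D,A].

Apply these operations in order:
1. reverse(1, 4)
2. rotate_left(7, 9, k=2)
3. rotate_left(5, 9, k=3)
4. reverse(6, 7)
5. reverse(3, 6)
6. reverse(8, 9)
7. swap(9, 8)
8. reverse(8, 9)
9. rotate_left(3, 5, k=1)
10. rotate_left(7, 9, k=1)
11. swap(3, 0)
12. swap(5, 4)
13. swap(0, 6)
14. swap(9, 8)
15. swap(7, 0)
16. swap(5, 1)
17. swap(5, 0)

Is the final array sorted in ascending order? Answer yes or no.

Answer: yes

Derivation:
After 1 (reverse(1, 4)): [D, A, C, H, B, E, J, G, I, F]
After 2 (rotate_left(7, 9, k=2)): [D, A, C, H, B, E, J, F, G, I]
After 3 (rotate_left(5, 9, k=3)): [D, A, C, H, B, G, I, E, J, F]
After 4 (reverse(6, 7)): [D, A, C, H, B, G, E, I, J, F]
After 5 (reverse(3, 6)): [D, A, C, E, G, B, H, I, J, F]
After 6 (reverse(8, 9)): [D, A, C, E, G, B, H, I, F, J]
After 7 (swap(9, 8)): [D, A, C, E, G, B, H, I, J, F]
After 8 (reverse(8, 9)): [D, A, C, E, G, B, H, I, F, J]
After 9 (rotate_left(3, 5, k=1)): [D, A, C, G, B, E, H, I, F, J]
After 10 (rotate_left(7, 9, k=1)): [D, A, C, G, B, E, H, F, J, I]
After 11 (swap(3, 0)): [G, A, C, D, B, E, H, F, J, I]
After 12 (swap(5, 4)): [G, A, C, D, E, B, H, F, J, I]
After 13 (swap(0, 6)): [H, A, C, D, E, B, G, F, J, I]
After 14 (swap(9, 8)): [H, A, C, D, E, B, G, F, I, J]
After 15 (swap(7, 0)): [F, A, C, D, E, B, G, H, I, J]
After 16 (swap(5, 1)): [F, B, C, D, E, A, G, H, I, J]
After 17 (swap(5, 0)): [A, B, C, D, E, F, G, H, I, J]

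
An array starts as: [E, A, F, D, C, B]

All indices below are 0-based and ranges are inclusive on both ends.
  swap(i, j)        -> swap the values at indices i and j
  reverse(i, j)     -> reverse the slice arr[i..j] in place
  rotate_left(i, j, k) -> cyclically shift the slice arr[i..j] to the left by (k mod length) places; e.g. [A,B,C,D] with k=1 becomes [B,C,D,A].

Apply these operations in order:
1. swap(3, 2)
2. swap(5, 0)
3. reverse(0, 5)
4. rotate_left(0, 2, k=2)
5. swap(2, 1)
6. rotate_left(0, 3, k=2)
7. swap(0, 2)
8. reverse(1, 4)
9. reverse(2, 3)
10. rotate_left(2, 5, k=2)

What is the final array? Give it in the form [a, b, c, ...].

After 1 (swap(3, 2)): [E, A, D, F, C, B]
After 2 (swap(5, 0)): [B, A, D, F, C, E]
After 3 (reverse(0, 5)): [E, C, F, D, A, B]
After 4 (rotate_left(0, 2, k=2)): [F, E, C, D, A, B]
After 5 (swap(2, 1)): [F, C, E, D, A, B]
After 6 (rotate_left(0, 3, k=2)): [E, D, F, C, A, B]
After 7 (swap(0, 2)): [F, D, E, C, A, B]
After 8 (reverse(1, 4)): [F, A, C, E, D, B]
After 9 (reverse(2, 3)): [F, A, E, C, D, B]
After 10 (rotate_left(2, 5, k=2)): [F, A, D, B, E, C]

Answer: [F, A, D, B, E, C]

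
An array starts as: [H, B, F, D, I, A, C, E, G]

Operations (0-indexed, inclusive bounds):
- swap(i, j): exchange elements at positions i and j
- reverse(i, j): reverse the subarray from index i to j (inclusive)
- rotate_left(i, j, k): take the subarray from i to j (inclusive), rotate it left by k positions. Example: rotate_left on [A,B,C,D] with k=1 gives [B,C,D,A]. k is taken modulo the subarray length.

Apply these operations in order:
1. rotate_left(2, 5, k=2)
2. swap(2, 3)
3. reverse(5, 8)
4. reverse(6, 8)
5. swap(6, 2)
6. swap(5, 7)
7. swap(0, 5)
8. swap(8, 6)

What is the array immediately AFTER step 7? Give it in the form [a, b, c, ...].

Answer: [C, B, D, I, F, H, A, G, E]

Derivation:
After 1 (rotate_left(2, 5, k=2)): [H, B, I, A, F, D, C, E, G]
After 2 (swap(2, 3)): [H, B, A, I, F, D, C, E, G]
After 3 (reverse(5, 8)): [H, B, A, I, F, G, E, C, D]
After 4 (reverse(6, 8)): [H, B, A, I, F, G, D, C, E]
After 5 (swap(6, 2)): [H, B, D, I, F, G, A, C, E]
After 6 (swap(5, 7)): [H, B, D, I, F, C, A, G, E]
After 7 (swap(0, 5)): [C, B, D, I, F, H, A, G, E]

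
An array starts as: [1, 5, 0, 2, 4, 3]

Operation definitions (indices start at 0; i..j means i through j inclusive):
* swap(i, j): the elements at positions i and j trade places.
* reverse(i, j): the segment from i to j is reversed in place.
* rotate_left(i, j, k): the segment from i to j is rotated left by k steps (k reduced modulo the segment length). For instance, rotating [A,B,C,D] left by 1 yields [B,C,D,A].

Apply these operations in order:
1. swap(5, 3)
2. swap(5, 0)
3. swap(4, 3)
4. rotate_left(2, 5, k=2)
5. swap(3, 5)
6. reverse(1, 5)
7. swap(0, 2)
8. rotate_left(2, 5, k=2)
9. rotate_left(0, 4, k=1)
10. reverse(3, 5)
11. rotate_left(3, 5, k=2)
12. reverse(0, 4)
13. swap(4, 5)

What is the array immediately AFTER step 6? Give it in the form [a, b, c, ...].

After 1 (swap(5, 3)): [1, 5, 0, 3, 4, 2]
After 2 (swap(5, 0)): [2, 5, 0, 3, 4, 1]
After 3 (swap(4, 3)): [2, 5, 0, 4, 3, 1]
After 4 (rotate_left(2, 5, k=2)): [2, 5, 3, 1, 0, 4]
After 5 (swap(3, 5)): [2, 5, 3, 4, 0, 1]
After 6 (reverse(1, 5)): [2, 1, 0, 4, 3, 5]

Answer: [2, 1, 0, 4, 3, 5]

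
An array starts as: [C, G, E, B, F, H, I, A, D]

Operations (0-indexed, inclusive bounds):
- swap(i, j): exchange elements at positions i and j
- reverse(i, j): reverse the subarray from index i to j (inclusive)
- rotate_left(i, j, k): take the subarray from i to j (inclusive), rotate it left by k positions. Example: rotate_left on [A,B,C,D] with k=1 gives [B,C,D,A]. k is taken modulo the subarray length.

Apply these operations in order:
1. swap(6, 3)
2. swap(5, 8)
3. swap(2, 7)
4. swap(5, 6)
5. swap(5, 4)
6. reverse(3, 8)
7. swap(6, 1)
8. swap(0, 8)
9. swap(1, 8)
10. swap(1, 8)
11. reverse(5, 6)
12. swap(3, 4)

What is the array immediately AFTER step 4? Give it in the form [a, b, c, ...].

Answer: [C, G, A, I, F, B, D, E, H]

Derivation:
After 1 (swap(6, 3)): [C, G, E, I, F, H, B, A, D]
After 2 (swap(5, 8)): [C, G, E, I, F, D, B, A, H]
After 3 (swap(2, 7)): [C, G, A, I, F, D, B, E, H]
After 4 (swap(5, 6)): [C, G, A, I, F, B, D, E, H]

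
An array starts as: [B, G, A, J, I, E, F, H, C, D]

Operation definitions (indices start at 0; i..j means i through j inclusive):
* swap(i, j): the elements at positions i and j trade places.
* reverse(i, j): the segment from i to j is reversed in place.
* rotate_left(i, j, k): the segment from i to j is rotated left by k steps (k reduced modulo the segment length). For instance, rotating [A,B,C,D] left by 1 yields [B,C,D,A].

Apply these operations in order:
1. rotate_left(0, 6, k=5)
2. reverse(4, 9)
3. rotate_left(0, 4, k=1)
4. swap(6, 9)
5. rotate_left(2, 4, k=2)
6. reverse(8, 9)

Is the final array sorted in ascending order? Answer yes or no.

After 1 (rotate_left(0, 6, k=5)): [E, F, B, G, A, J, I, H, C, D]
After 2 (reverse(4, 9)): [E, F, B, G, D, C, H, I, J, A]
After 3 (rotate_left(0, 4, k=1)): [F, B, G, D, E, C, H, I, J, A]
After 4 (swap(6, 9)): [F, B, G, D, E, C, A, I, J, H]
After 5 (rotate_left(2, 4, k=2)): [F, B, E, G, D, C, A, I, J, H]
After 6 (reverse(8, 9)): [F, B, E, G, D, C, A, I, H, J]

Answer: no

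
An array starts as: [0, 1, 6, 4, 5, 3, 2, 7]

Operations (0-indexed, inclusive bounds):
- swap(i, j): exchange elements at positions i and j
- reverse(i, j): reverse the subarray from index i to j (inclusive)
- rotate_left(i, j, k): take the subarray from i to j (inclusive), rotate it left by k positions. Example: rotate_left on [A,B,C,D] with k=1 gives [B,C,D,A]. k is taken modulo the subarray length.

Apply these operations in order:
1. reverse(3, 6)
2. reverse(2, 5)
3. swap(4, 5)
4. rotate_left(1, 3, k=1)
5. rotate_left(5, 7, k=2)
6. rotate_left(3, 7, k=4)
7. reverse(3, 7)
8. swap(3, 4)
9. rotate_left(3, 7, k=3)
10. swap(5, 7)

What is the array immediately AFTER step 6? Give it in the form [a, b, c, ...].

Answer: [0, 5, 3, 4, 1, 6, 7, 2]

Derivation:
After 1 (reverse(3, 6)): [0, 1, 6, 2, 3, 5, 4, 7]
After 2 (reverse(2, 5)): [0, 1, 5, 3, 2, 6, 4, 7]
After 3 (swap(4, 5)): [0, 1, 5, 3, 6, 2, 4, 7]
After 4 (rotate_left(1, 3, k=1)): [0, 5, 3, 1, 6, 2, 4, 7]
After 5 (rotate_left(5, 7, k=2)): [0, 5, 3, 1, 6, 7, 2, 4]
After 6 (rotate_left(3, 7, k=4)): [0, 5, 3, 4, 1, 6, 7, 2]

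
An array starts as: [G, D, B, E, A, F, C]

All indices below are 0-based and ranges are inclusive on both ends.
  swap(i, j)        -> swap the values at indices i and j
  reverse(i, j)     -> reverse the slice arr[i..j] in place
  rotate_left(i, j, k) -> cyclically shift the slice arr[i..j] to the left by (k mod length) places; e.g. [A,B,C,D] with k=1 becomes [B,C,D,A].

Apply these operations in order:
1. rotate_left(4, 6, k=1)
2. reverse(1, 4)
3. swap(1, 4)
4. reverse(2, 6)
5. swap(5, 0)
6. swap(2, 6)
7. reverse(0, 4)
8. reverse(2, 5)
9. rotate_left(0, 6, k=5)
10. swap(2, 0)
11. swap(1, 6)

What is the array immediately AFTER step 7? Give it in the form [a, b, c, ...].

After 1 (rotate_left(4, 6, k=1)): [G, D, B, E, F, C, A]
After 2 (reverse(1, 4)): [G, F, E, B, D, C, A]
After 3 (swap(1, 4)): [G, D, E, B, F, C, A]
After 4 (reverse(2, 6)): [G, D, A, C, F, B, E]
After 5 (swap(5, 0)): [B, D, A, C, F, G, E]
After 6 (swap(2, 6)): [B, D, E, C, F, G, A]
After 7 (reverse(0, 4)): [F, C, E, D, B, G, A]

Answer: [F, C, E, D, B, G, A]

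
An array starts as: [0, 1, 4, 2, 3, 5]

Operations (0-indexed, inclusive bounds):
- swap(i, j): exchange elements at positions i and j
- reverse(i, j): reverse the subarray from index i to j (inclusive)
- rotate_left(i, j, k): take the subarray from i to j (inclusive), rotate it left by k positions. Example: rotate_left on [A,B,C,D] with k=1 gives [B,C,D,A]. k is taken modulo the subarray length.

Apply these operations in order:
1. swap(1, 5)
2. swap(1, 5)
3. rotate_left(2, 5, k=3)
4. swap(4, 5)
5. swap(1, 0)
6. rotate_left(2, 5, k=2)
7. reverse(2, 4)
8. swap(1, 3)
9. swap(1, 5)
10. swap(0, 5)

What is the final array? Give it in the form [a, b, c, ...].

Answer: [2, 4, 5, 0, 3, 1]

Derivation:
After 1 (swap(1, 5)): [0, 5, 4, 2, 3, 1]
After 2 (swap(1, 5)): [0, 1, 4, 2, 3, 5]
After 3 (rotate_left(2, 5, k=3)): [0, 1, 5, 4, 2, 3]
After 4 (swap(4, 5)): [0, 1, 5, 4, 3, 2]
After 5 (swap(1, 0)): [1, 0, 5, 4, 3, 2]
After 6 (rotate_left(2, 5, k=2)): [1, 0, 3, 2, 5, 4]
After 7 (reverse(2, 4)): [1, 0, 5, 2, 3, 4]
After 8 (swap(1, 3)): [1, 2, 5, 0, 3, 4]
After 9 (swap(1, 5)): [1, 4, 5, 0, 3, 2]
After 10 (swap(0, 5)): [2, 4, 5, 0, 3, 1]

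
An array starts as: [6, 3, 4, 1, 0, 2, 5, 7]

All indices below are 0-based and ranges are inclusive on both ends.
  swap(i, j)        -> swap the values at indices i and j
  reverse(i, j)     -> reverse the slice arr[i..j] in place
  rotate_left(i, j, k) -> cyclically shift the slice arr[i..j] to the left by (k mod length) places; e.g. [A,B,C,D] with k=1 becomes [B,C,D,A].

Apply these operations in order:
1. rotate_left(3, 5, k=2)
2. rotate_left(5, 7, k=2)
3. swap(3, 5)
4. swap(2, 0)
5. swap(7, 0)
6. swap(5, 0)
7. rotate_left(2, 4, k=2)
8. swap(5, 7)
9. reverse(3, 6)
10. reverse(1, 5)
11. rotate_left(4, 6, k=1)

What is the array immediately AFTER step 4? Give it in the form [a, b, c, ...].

After 1 (rotate_left(3, 5, k=2)): [6, 3, 4, 2, 1, 0, 5, 7]
After 2 (rotate_left(5, 7, k=2)): [6, 3, 4, 2, 1, 7, 0, 5]
After 3 (swap(3, 5)): [6, 3, 4, 7, 1, 2, 0, 5]
After 4 (swap(2, 0)): [4, 3, 6, 7, 1, 2, 0, 5]

Answer: [4, 3, 6, 7, 1, 2, 0, 5]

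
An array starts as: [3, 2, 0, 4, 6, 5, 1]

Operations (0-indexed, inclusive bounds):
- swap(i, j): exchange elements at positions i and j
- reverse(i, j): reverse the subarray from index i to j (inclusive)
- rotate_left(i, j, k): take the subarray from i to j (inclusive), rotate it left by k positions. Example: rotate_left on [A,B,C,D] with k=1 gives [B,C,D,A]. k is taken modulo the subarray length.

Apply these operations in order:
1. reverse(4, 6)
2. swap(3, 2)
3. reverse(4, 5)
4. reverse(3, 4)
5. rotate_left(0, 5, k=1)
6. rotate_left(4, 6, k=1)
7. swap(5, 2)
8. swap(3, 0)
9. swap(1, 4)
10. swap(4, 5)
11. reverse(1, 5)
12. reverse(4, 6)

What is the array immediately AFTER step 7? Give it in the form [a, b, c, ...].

After 1 (reverse(4, 6)): [3, 2, 0, 4, 1, 5, 6]
After 2 (swap(3, 2)): [3, 2, 4, 0, 1, 5, 6]
After 3 (reverse(4, 5)): [3, 2, 4, 0, 5, 1, 6]
After 4 (reverse(3, 4)): [3, 2, 4, 5, 0, 1, 6]
After 5 (rotate_left(0, 5, k=1)): [2, 4, 5, 0, 1, 3, 6]
After 6 (rotate_left(4, 6, k=1)): [2, 4, 5, 0, 3, 6, 1]
After 7 (swap(5, 2)): [2, 4, 6, 0, 3, 5, 1]

Answer: [2, 4, 6, 0, 3, 5, 1]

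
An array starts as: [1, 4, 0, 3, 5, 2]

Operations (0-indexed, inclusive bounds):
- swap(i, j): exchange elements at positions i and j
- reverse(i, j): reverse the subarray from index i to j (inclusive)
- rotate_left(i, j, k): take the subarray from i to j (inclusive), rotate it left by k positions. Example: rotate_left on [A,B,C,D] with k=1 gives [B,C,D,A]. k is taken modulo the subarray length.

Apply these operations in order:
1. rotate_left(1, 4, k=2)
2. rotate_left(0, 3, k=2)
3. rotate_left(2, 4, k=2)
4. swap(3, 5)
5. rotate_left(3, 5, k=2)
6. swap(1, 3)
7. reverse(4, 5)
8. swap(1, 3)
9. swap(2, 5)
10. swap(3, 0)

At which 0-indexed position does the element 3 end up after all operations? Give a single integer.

Answer: 4

Derivation:
After 1 (rotate_left(1, 4, k=2)): [1, 3, 5, 4, 0, 2]
After 2 (rotate_left(0, 3, k=2)): [5, 4, 1, 3, 0, 2]
After 3 (rotate_left(2, 4, k=2)): [5, 4, 0, 1, 3, 2]
After 4 (swap(3, 5)): [5, 4, 0, 2, 3, 1]
After 5 (rotate_left(3, 5, k=2)): [5, 4, 0, 1, 2, 3]
After 6 (swap(1, 3)): [5, 1, 0, 4, 2, 3]
After 7 (reverse(4, 5)): [5, 1, 0, 4, 3, 2]
After 8 (swap(1, 3)): [5, 4, 0, 1, 3, 2]
After 9 (swap(2, 5)): [5, 4, 2, 1, 3, 0]
After 10 (swap(3, 0)): [1, 4, 2, 5, 3, 0]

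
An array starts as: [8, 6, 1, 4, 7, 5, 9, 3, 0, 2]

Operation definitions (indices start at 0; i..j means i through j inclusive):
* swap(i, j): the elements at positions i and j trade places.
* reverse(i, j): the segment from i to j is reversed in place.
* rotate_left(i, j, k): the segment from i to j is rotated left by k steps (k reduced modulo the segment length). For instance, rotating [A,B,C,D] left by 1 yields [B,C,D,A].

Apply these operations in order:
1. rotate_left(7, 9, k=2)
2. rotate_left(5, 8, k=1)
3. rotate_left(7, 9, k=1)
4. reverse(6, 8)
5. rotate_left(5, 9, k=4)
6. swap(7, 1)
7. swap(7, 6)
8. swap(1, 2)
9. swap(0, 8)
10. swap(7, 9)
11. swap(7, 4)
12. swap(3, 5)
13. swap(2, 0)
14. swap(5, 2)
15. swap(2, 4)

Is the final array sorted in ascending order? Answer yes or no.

After 1 (rotate_left(7, 9, k=2)): [8, 6, 1, 4, 7, 5, 9, 2, 3, 0]
After 2 (rotate_left(5, 8, k=1)): [8, 6, 1, 4, 7, 9, 2, 3, 5, 0]
After 3 (rotate_left(7, 9, k=1)): [8, 6, 1, 4, 7, 9, 2, 5, 0, 3]
After 4 (reverse(6, 8)): [8, 6, 1, 4, 7, 9, 0, 5, 2, 3]
After 5 (rotate_left(5, 9, k=4)): [8, 6, 1, 4, 7, 3, 9, 0, 5, 2]
After 6 (swap(7, 1)): [8, 0, 1, 4, 7, 3, 9, 6, 5, 2]
After 7 (swap(7, 6)): [8, 0, 1, 4, 7, 3, 6, 9, 5, 2]
After 8 (swap(1, 2)): [8, 1, 0, 4, 7, 3, 6, 9, 5, 2]
After 9 (swap(0, 8)): [5, 1, 0, 4, 7, 3, 6, 9, 8, 2]
After 10 (swap(7, 9)): [5, 1, 0, 4, 7, 3, 6, 2, 8, 9]
After 11 (swap(7, 4)): [5, 1, 0, 4, 2, 3, 6, 7, 8, 9]
After 12 (swap(3, 5)): [5, 1, 0, 3, 2, 4, 6, 7, 8, 9]
After 13 (swap(2, 0)): [0, 1, 5, 3, 2, 4, 6, 7, 8, 9]
After 14 (swap(5, 2)): [0, 1, 4, 3, 2, 5, 6, 7, 8, 9]
After 15 (swap(2, 4)): [0, 1, 2, 3, 4, 5, 6, 7, 8, 9]

Answer: yes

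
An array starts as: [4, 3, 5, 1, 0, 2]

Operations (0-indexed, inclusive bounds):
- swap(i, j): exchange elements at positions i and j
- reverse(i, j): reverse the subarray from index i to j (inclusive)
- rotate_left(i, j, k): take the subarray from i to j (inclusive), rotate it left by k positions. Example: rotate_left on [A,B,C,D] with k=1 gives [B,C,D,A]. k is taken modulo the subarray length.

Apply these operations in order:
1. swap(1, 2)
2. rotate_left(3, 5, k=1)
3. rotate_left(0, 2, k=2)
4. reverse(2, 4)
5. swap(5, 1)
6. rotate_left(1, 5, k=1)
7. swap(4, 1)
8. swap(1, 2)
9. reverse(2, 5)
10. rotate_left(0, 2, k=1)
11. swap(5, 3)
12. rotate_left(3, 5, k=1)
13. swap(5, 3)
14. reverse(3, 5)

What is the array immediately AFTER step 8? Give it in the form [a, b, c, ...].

After 1 (swap(1, 2)): [4, 5, 3, 1, 0, 2]
After 2 (rotate_left(3, 5, k=1)): [4, 5, 3, 0, 2, 1]
After 3 (rotate_left(0, 2, k=2)): [3, 4, 5, 0, 2, 1]
After 4 (reverse(2, 4)): [3, 4, 2, 0, 5, 1]
After 5 (swap(5, 1)): [3, 1, 2, 0, 5, 4]
After 6 (rotate_left(1, 5, k=1)): [3, 2, 0, 5, 4, 1]
After 7 (swap(4, 1)): [3, 4, 0, 5, 2, 1]
After 8 (swap(1, 2)): [3, 0, 4, 5, 2, 1]

Answer: [3, 0, 4, 5, 2, 1]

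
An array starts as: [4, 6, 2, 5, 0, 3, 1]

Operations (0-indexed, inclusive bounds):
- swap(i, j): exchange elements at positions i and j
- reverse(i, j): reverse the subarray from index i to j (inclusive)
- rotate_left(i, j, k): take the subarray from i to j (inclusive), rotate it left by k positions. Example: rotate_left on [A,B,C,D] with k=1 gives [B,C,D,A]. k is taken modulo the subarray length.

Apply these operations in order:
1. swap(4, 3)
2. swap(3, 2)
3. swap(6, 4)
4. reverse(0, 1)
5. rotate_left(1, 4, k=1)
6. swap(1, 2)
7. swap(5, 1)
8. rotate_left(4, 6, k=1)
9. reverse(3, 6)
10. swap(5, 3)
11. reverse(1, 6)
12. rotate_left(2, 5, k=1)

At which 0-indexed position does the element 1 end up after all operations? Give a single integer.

After 1 (swap(4, 3)): [4, 6, 2, 0, 5, 3, 1]
After 2 (swap(3, 2)): [4, 6, 0, 2, 5, 3, 1]
After 3 (swap(6, 4)): [4, 6, 0, 2, 1, 3, 5]
After 4 (reverse(0, 1)): [6, 4, 0, 2, 1, 3, 5]
After 5 (rotate_left(1, 4, k=1)): [6, 0, 2, 1, 4, 3, 5]
After 6 (swap(1, 2)): [6, 2, 0, 1, 4, 3, 5]
After 7 (swap(5, 1)): [6, 3, 0, 1, 4, 2, 5]
After 8 (rotate_left(4, 6, k=1)): [6, 3, 0, 1, 2, 5, 4]
After 9 (reverse(3, 6)): [6, 3, 0, 4, 5, 2, 1]
After 10 (swap(5, 3)): [6, 3, 0, 2, 5, 4, 1]
After 11 (reverse(1, 6)): [6, 1, 4, 5, 2, 0, 3]
After 12 (rotate_left(2, 5, k=1)): [6, 1, 5, 2, 0, 4, 3]

Answer: 1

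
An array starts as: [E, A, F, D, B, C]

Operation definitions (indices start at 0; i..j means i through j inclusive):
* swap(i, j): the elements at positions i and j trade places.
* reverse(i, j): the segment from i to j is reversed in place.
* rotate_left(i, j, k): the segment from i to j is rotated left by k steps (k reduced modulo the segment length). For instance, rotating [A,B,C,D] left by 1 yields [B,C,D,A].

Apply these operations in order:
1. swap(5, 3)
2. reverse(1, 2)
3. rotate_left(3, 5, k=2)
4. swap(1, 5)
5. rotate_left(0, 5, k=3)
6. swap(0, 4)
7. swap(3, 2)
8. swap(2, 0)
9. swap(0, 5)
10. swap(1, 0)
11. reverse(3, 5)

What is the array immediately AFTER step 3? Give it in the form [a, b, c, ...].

After 1 (swap(5, 3)): [E, A, F, C, B, D]
After 2 (reverse(1, 2)): [E, F, A, C, B, D]
After 3 (rotate_left(3, 5, k=2)): [E, F, A, D, C, B]

Answer: [E, F, A, D, C, B]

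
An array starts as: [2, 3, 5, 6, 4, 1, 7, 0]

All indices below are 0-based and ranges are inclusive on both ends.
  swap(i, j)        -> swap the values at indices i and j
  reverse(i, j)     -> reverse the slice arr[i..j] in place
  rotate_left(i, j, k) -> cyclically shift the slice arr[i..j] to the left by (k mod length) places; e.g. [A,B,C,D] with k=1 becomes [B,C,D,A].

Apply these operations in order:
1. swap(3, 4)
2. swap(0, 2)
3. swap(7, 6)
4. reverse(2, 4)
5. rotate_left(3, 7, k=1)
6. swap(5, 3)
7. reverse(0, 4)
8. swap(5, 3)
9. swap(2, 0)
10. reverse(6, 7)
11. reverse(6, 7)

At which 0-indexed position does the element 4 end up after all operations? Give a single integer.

After 1 (swap(3, 4)): [2, 3, 5, 4, 6, 1, 7, 0]
After 2 (swap(0, 2)): [5, 3, 2, 4, 6, 1, 7, 0]
After 3 (swap(7, 6)): [5, 3, 2, 4, 6, 1, 0, 7]
After 4 (reverse(2, 4)): [5, 3, 6, 4, 2, 1, 0, 7]
After 5 (rotate_left(3, 7, k=1)): [5, 3, 6, 2, 1, 0, 7, 4]
After 6 (swap(5, 3)): [5, 3, 6, 0, 1, 2, 7, 4]
After 7 (reverse(0, 4)): [1, 0, 6, 3, 5, 2, 7, 4]
After 8 (swap(5, 3)): [1, 0, 6, 2, 5, 3, 7, 4]
After 9 (swap(2, 0)): [6, 0, 1, 2, 5, 3, 7, 4]
After 10 (reverse(6, 7)): [6, 0, 1, 2, 5, 3, 4, 7]
After 11 (reverse(6, 7)): [6, 0, 1, 2, 5, 3, 7, 4]

Answer: 7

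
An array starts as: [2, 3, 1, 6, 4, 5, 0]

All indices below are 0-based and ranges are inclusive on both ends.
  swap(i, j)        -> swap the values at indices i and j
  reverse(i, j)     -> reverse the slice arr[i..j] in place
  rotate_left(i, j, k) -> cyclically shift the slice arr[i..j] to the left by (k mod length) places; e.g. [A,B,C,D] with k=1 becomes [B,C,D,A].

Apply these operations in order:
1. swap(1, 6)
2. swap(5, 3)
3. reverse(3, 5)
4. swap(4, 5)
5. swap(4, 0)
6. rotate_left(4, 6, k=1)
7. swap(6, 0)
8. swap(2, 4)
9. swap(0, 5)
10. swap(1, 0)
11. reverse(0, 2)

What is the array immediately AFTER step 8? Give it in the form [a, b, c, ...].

Answer: [2, 0, 4, 6, 1, 3, 5]

Derivation:
After 1 (swap(1, 6)): [2, 0, 1, 6, 4, 5, 3]
After 2 (swap(5, 3)): [2, 0, 1, 5, 4, 6, 3]
After 3 (reverse(3, 5)): [2, 0, 1, 6, 4, 5, 3]
After 4 (swap(4, 5)): [2, 0, 1, 6, 5, 4, 3]
After 5 (swap(4, 0)): [5, 0, 1, 6, 2, 4, 3]
After 6 (rotate_left(4, 6, k=1)): [5, 0, 1, 6, 4, 3, 2]
After 7 (swap(6, 0)): [2, 0, 1, 6, 4, 3, 5]
After 8 (swap(2, 4)): [2, 0, 4, 6, 1, 3, 5]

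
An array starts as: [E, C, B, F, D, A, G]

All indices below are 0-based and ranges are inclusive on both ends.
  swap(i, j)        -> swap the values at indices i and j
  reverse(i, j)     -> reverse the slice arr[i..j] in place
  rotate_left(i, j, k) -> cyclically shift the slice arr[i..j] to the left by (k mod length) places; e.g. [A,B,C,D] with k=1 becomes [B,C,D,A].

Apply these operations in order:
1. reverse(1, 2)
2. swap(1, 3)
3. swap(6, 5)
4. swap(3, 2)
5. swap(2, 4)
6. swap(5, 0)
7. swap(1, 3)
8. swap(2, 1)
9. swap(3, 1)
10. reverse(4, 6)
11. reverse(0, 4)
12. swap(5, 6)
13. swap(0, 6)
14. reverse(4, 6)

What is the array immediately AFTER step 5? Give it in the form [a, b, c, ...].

After 1 (reverse(1, 2)): [E, B, C, F, D, A, G]
After 2 (swap(1, 3)): [E, F, C, B, D, A, G]
After 3 (swap(6, 5)): [E, F, C, B, D, G, A]
After 4 (swap(3, 2)): [E, F, B, C, D, G, A]
After 5 (swap(2, 4)): [E, F, D, C, B, G, A]

Answer: [E, F, D, C, B, G, A]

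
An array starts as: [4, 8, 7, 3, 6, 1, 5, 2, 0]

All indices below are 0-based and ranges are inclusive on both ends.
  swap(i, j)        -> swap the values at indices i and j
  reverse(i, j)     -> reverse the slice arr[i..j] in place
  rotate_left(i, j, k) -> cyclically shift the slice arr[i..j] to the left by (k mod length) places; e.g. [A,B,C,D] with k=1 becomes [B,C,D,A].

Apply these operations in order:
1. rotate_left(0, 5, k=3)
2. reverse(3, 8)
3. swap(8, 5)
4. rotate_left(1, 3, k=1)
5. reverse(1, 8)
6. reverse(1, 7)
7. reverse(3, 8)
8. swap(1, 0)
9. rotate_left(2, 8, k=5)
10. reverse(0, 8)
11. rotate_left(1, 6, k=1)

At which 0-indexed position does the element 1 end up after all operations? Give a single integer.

After 1 (rotate_left(0, 5, k=3)): [3, 6, 1, 4, 8, 7, 5, 2, 0]
After 2 (reverse(3, 8)): [3, 6, 1, 0, 2, 5, 7, 8, 4]
After 3 (swap(8, 5)): [3, 6, 1, 0, 2, 4, 7, 8, 5]
After 4 (rotate_left(1, 3, k=1)): [3, 1, 0, 6, 2, 4, 7, 8, 5]
After 5 (reverse(1, 8)): [3, 5, 8, 7, 4, 2, 6, 0, 1]
After 6 (reverse(1, 7)): [3, 0, 6, 2, 4, 7, 8, 5, 1]
After 7 (reverse(3, 8)): [3, 0, 6, 1, 5, 8, 7, 4, 2]
After 8 (swap(1, 0)): [0, 3, 6, 1, 5, 8, 7, 4, 2]
After 9 (rotate_left(2, 8, k=5)): [0, 3, 4, 2, 6, 1, 5, 8, 7]
After 10 (reverse(0, 8)): [7, 8, 5, 1, 6, 2, 4, 3, 0]
After 11 (rotate_left(1, 6, k=1)): [7, 5, 1, 6, 2, 4, 8, 3, 0]

Answer: 2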